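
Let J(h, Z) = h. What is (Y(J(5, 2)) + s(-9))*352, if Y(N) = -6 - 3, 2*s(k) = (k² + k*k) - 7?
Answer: 24112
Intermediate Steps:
s(k) = -7/2 + k² (s(k) = ((k² + k*k) - 7)/2 = ((k² + k²) - 7)/2 = (2*k² - 7)/2 = (-7 + 2*k²)/2 = -7/2 + k²)
Y(N) = -9
(Y(J(5, 2)) + s(-9))*352 = (-9 + (-7/2 + (-9)²))*352 = (-9 + (-7/2 + 81))*352 = (-9 + 155/2)*352 = (137/2)*352 = 24112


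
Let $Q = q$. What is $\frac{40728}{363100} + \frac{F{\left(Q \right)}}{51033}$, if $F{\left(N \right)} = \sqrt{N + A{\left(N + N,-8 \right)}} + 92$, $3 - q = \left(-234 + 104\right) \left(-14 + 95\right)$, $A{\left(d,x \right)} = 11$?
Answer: $\frac{527969306}{4632520575} + \frac{4 \sqrt{659}}{51033} \approx 0.11598$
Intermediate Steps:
$q = 10533$ ($q = 3 - \left(-234 + 104\right) \left(-14 + 95\right) = 3 - \left(-130\right) 81 = 3 - -10530 = 3 + 10530 = 10533$)
$Q = 10533$
$F{\left(N \right)} = 92 + \sqrt{11 + N}$ ($F{\left(N \right)} = \sqrt{N + 11} + 92 = \sqrt{11 + N} + 92 = 92 + \sqrt{11 + N}$)
$\frac{40728}{363100} + \frac{F{\left(Q \right)}}{51033} = \frac{40728}{363100} + \frac{92 + \sqrt{11 + 10533}}{51033} = 40728 \cdot \frac{1}{363100} + \left(92 + \sqrt{10544}\right) \frac{1}{51033} = \frac{10182}{90775} + \left(92 + 4 \sqrt{659}\right) \frac{1}{51033} = \frac{10182}{90775} + \left(\frac{92}{51033} + \frac{4 \sqrt{659}}{51033}\right) = \frac{527969306}{4632520575} + \frac{4 \sqrt{659}}{51033}$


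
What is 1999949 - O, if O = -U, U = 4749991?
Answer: 6749940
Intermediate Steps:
O = -4749991 (O = -1*4749991 = -4749991)
1999949 - O = 1999949 - 1*(-4749991) = 1999949 + 4749991 = 6749940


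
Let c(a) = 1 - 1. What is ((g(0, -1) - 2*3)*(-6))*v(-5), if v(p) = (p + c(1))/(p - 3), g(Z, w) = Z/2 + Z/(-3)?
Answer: 45/2 ≈ 22.500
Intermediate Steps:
c(a) = 0
g(Z, w) = Z/6 (g(Z, w) = Z*(1/2) + Z*(-1/3) = Z/2 - Z/3 = Z/6)
v(p) = p/(-3 + p) (v(p) = (p + 0)/(p - 3) = p/(-3 + p))
((g(0, -1) - 2*3)*(-6))*v(-5) = (((1/6)*0 - 2*3)*(-6))*(-5/(-3 - 5)) = ((0 - 6)*(-6))*(-5/(-8)) = (-6*(-6))*(-5*(-1/8)) = 36*(5/8) = 45/2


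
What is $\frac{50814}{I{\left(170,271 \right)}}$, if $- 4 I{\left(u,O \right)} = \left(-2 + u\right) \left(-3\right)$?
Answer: $\frac{2823}{7} \approx 403.29$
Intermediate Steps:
$I{\left(u,O \right)} = - \frac{3}{2} + \frac{3 u}{4}$ ($I{\left(u,O \right)} = - \frac{\left(-2 + u\right) \left(-3\right)}{4} = - \frac{6 - 3 u}{4} = - \frac{3}{2} + \frac{3 u}{4}$)
$\frac{50814}{I{\left(170,271 \right)}} = \frac{50814}{- \frac{3}{2} + \frac{3}{4} \cdot 170} = \frac{50814}{- \frac{3}{2} + \frac{255}{2}} = \frac{50814}{126} = 50814 \cdot \frac{1}{126} = \frac{2823}{7}$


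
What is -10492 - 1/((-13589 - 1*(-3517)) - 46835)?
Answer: -597068243/56907 ≈ -10492.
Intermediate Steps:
-10492 - 1/((-13589 - 1*(-3517)) - 46835) = -10492 - 1/((-13589 + 3517) - 46835) = -10492 - 1/(-10072 - 46835) = -10492 - 1/(-56907) = -10492 - 1*(-1/56907) = -10492 + 1/56907 = -597068243/56907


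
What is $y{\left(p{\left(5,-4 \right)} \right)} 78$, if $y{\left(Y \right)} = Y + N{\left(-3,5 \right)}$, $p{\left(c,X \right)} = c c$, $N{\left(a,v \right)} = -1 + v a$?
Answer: $702$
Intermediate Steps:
$N{\left(a,v \right)} = -1 + a v$
$p{\left(c,X \right)} = c^{2}$
$y{\left(Y \right)} = -16 + Y$ ($y{\left(Y \right)} = Y - 16 = -16 + Y$)
$y{\left(p{\left(5,-4 \right)} \right)} 78 = \left(-16 + 5^{2}\right) 78 = \left(-16 + 25\right) 78 = 9 \cdot 78 = 702$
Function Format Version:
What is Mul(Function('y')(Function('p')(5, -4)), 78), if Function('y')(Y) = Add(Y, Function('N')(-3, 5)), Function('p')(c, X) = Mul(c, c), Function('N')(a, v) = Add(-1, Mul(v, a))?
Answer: 702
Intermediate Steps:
Function('N')(a, v) = Add(-1, Mul(a, v))
Function('p')(c, X) = Pow(c, 2)
Function('y')(Y) = Add(-16, Y) (Function('y')(Y) = Add(Y, Add(-1, Mul(-3, 5))) = Add(Y, Add(-1, -15)) = Add(Y, -16) = Add(-16, Y))
Mul(Function('y')(Function('p')(5, -4)), 78) = Mul(Add(-16, Pow(5, 2)), 78) = Mul(Add(-16, 25), 78) = Mul(9, 78) = 702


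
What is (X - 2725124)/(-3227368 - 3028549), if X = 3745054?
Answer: -1019930/6255917 ≈ -0.16303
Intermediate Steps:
(X - 2725124)/(-3227368 - 3028549) = (3745054 - 2725124)/(-3227368 - 3028549) = 1019930/(-6255917) = 1019930*(-1/6255917) = -1019930/6255917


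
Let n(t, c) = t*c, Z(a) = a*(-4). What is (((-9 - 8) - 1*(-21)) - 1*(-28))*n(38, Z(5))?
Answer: -24320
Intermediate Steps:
Z(a) = -4*a
n(t, c) = c*t
(((-9 - 8) - 1*(-21)) - 1*(-28))*n(38, Z(5)) = (((-9 - 8) - 1*(-21)) - 1*(-28))*(-4*5*38) = ((-17 + 21) + 28)*(-20*38) = (4 + 28)*(-760) = 32*(-760) = -24320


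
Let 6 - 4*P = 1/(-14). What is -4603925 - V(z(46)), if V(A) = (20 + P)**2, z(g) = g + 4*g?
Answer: -14439360825/3136 ≈ -4.6044e+6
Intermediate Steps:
P = 85/56 (P = 3/2 - 1/4/(-14) = 3/2 - 1/4*(-1/14) = 3/2 + 1/56 = 85/56 ≈ 1.5179)
z(g) = 5*g
V(A) = 1452025/3136 (V(A) = (20 + 85/56)**2 = (1205/56)**2 = 1452025/3136)
-4603925 - V(z(46)) = -4603925 - 1*1452025/3136 = -4603925 - 1452025/3136 = -14439360825/3136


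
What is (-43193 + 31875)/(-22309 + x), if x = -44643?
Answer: 5659/33476 ≈ 0.16905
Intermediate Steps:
(-43193 + 31875)/(-22309 + x) = (-43193 + 31875)/(-22309 - 44643) = -11318/(-66952) = -11318*(-1/66952) = 5659/33476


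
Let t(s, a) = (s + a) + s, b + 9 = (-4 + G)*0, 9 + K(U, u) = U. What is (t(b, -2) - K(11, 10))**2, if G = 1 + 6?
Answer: 484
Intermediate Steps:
K(U, u) = -9 + U
G = 7
b = -9 (b = -9 + (-4 + 7)*0 = -9 + 3*0 = -9 + 0 = -9)
t(s, a) = a + 2*s (t(s, a) = (a + s) + s = a + 2*s)
(t(b, -2) - K(11, 10))**2 = ((-2 + 2*(-9)) - (-9 + 11))**2 = ((-2 - 18) - 1*2)**2 = (-20 - 2)**2 = (-22)**2 = 484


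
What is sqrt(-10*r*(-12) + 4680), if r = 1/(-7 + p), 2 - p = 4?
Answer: 20*sqrt(105)/3 ≈ 68.313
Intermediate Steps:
p = -2 (p = 2 - 1*4 = 2 - 4 = -2)
r = -1/9 (r = 1/(-7 - 2) = 1/(-9) = -1/9 ≈ -0.11111)
sqrt(-10*r*(-12) + 4680) = sqrt(-10*(-1/9)*(-12) + 4680) = sqrt((10/9)*(-12) + 4680) = sqrt(-40/3 + 4680) = sqrt(14000/3) = 20*sqrt(105)/3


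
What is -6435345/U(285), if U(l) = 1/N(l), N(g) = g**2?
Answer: -522710897625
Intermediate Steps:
U(l) = l**(-2) (U(l) = 1/(l**2) = l**(-2))
-6435345/U(285) = -6435345/(285**(-2)) = -6435345/1/81225 = -6435345*81225 = -522710897625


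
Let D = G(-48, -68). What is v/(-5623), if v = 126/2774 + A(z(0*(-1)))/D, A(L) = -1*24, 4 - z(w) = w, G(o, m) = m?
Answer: -9393/132584717 ≈ -7.0845e-5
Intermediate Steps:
z(w) = 4 - w
D = -68
A(L) = -24
v = 9393/23579 (v = 126/2774 - 24/(-68) = 126*(1/2774) - 24*(-1/68) = 63/1387 + 6/17 = 9393/23579 ≈ 0.39836)
v/(-5623) = (9393/23579)/(-5623) = (9393/23579)*(-1/5623) = -9393/132584717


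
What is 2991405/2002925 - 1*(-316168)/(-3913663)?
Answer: 2214818055023/1567754692855 ≈ 1.4127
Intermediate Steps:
2991405/2002925 - 1*(-316168)/(-3913663) = 2991405*(1/2002925) + 316168*(-1/3913663) = 598281/400585 - 316168/3913663 = 2214818055023/1567754692855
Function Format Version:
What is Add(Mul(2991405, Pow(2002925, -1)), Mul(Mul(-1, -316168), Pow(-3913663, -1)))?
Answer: Rational(2214818055023, 1567754692855) ≈ 1.4127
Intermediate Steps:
Add(Mul(2991405, Pow(2002925, -1)), Mul(Mul(-1, -316168), Pow(-3913663, -1))) = Add(Mul(2991405, Rational(1, 2002925)), Mul(316168, Rational(-1, 3913663))) = Add(Rational(598281, 400585), Rational(-316168, 3913663)) = Rational(2214818055023, 1567754692855)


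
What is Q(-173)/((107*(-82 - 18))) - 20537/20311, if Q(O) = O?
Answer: -216232097/217327700 ≈ -0.99496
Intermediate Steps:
Q(-173)/((107*(-82 - 18))) - 20537/20311 = -173*1/(107*(-82 - 18)) - 20537/20311 = -173/(107*(-100)) - 20537*1/20311 = -173/(-10700) - 20537/20311 = -173*(-1/10700) - 20537/20311 = 173/10700 - 20537/20311 = -216232097/217327700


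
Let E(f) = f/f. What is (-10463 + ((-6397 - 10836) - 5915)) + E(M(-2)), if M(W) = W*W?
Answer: -33610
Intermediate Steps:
M(W) = W²
E(f) = 1
(-10463 + ((-6397 - 10836) - 5915)) + E(M(-2)) = (-10463 + ((-6397 - 10836) - 5915)) + 1 = (-10463 + (-17233 - 5915)) + 1 = (-10463 - 23148) + 1 = -33611 + 1 = -33610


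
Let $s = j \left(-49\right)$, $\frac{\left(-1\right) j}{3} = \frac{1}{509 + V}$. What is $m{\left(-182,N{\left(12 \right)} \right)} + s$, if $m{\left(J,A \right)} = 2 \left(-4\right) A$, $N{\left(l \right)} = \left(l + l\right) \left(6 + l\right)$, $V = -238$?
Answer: $- \frac{936429}{271} \approx -3455.5$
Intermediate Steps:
$j = - \frac{3}{271}$ ($j = - \frac{3}{509 - 238} = - \frac{3}{271} \approx -0.01107$)
$N{\left(l \right)} = 2 l \left(6 + l\right)$
$m{\left(J,A \right)} = - 8 A$
$s = \frac{147}{271}$ ($s = \left(- \frac{3}{271}\right) \left(-49\right) = \frac{147}{271} \approx 0.54244$)
$m{\left(-182,N{\left(12 \right)} \right)} + s = - 8 \cdot 2 \cdot 12 \left(6 + 12\right) + \frac{147}{271} = - 8 \cdot 2 \cdot 12 \cdot 18 + \frac{147}{271} = \left(-8\right) 432 + \frac{147}{271} = -3456 + \frac{147}{271} = - \frac{936429}{271}$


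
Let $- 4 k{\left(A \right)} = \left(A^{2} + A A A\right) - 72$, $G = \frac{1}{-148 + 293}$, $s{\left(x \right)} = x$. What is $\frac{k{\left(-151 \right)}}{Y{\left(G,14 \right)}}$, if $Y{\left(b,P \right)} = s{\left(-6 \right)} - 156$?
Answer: $- \frac{570037}{108} \approx -5278.1$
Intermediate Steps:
$G = \frac{1}{145} \approx 0.0068966$
$Y{\left(b,P \right)} = -162$ ($Y{\left(b,P \right)} = -6 - 156 = -162$)
$k{\left(A \right)} = 18 - \frac{A^{2}}{4} - \frac{A^{3}}{4}$ ($k{\left(A \right)} = - \frac{\left(A^{2} + A A A\right) - 72}{4} = - \frac{\left(A^{2} + A^{2} A\right) - 72}{4} = - \frac{\left(A^{2} + A^{3}\right) - 72}{4} = - \frac{-72 + A^{2} + A^{3}}{4} = 18 - \frac{A^{2}}{4} - \frac{A^{3}}{4}$)
$\frac{k{\left(-151 \right)}}{Y{\left(G,14 \right)}} = \frac{18 - \frac{\left(-151\right)^{2}}{4} - \frac{\left(-151\right)^{3}}{4}}{-162} = \left(18 - \frac{22801}{4} - - \frac{3442951}{4}\right) \left(- \frac{1}{162}\right) = \left(18 - \frac{22801}{4} + \frac{3442951}{4}\right) \left(- \frac{1}{162}\right) = \frac{1710111}{2} \left(- \frac{1}{162}\right) = - \frac{570037}{108}$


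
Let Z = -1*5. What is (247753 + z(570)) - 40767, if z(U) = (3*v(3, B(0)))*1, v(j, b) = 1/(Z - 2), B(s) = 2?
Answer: 1448899/7 ≈ 2.0699e+5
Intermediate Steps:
Z = -5
v(j, b) = -⅐ (v(j, b) = 1/(-5 - 2) = 1/(-7) = -⅐)
z(U) = -3/7 (z(U) = (3*(-⅐))*1 = -3/7*1 = -3/7)
(247753 + z(570)) - 40767 = (247753 - 3/7) - 40767 = 1734268/7 - 40767 = 1448899/7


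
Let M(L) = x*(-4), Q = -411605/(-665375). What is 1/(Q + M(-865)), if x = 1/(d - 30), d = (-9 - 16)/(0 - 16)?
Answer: 12109825/9194571 ≈ 1.3171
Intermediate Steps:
Q = 82321/133075 (Q = -411605*(-1/665375) = 82321/133075 ≈ 0.61861)
d = 25/16 (d = -25/(-16) = -25*(-1/16) = 25/16 ≈ 1.5625)
x = -16/455 (x = 1/(25/16 - 30) = 1/(-455/16) = -16/455 ≈ -0.035165)
M(L) = 64/455 (M(L) = -16/455*(-4) = 64/455)
1/(Q + M(-865)) = 1/(82321/133075 + 64/455) = 1/(9194571/12109825) = 12109825/9194571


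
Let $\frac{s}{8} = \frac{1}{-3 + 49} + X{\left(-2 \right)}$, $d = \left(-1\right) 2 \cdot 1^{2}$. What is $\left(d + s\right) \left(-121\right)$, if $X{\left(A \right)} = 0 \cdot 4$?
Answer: $\frac{5082}{23} \approx 220.96$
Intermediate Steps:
$X{\left(A \right)} = 0$
$d = -2$ ($d = \left(-2\right) 1 = -2$)
$s = \frac{4}{23}$ ($s = 8 \left(\frac{1}{-3 + 49} + 0\right) = 8 \left(\frac{1}{46} + 0\right) = 8 \cdot \frac{1}{46} = \frac{4}{23} \approx 0.17391$)
$\left(d + s\right) \left(-121\right) = \left(-2 + \frac{4}{23}\right) \left(-121\right) = \left(- \frac{42}{23}\right) \left(-121\right) = \frac{5082}{23}$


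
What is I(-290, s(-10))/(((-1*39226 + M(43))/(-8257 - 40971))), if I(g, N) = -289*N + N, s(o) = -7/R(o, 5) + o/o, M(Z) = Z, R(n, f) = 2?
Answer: 11814720/13061 ≈ 904.58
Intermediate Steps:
s(o) = -5/2 (s(o) = -7/2 + o/o = -7*1/2 + 1 = -7/2 + 1 = -5/2)
I(g, N) = -288*N
I(-290, s(-10))/(((-1*39226 + M(43))/(-8257 - 40971))) = (-288*(-5/2))/(((-1*39226 + 43)/(-8257 - 40971))) = 720/(((-39226 + 43)/(-49228))) = 720/((-39183*(-1/49228))) = 720/(39183/49228) = 720*(49228/39183) = 11814720/13061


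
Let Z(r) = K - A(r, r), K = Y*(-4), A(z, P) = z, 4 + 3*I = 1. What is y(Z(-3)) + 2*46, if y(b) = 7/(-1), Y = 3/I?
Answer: 85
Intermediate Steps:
I = -1 (I = -4/3 + (⅓)*1 = -4/3 + ⅓ = -1)
Y = -3 (Y = 3/(-1) = 3*(-1) = -3)
K = 12 (K = -3*(-4) = 12)
Z(r) = 12 - r
y(b) = -7 (y(b) = 7*(-1) = -7)
y(Z(-3)) + 2*46 = -7 + 2*46 = -7 + 92 = 85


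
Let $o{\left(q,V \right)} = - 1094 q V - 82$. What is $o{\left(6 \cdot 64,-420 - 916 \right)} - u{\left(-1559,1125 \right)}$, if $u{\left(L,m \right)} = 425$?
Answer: $561247749$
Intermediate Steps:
$o{\left(q,V \right)} = -82 - 1094 V q$ ($o{\left(q,V \right)} = - 1094 V q - 82 = -82 - 1094 V q$)
$o{\left(6 \cdot 64,-420 - 916 \right)} - u{\left(-1559,1125 \right)} = \left(-82 - 1094 \left(-420 - 916\right) 6 \cdot 64\right) - 425 = \left(-82 - \left(-1461584\right) 384\right) - 425 = \left(-82 + 561248256\right) - 425 = 561248174 - 425 = 561247749$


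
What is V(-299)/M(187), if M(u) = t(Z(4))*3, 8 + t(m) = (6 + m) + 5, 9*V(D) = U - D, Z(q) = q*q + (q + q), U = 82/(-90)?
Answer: 13414/32805 ≈ 0.40890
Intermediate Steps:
U = -41/45 (U = 82*(-1/90) = -41/45 ≈ -0.91111)
Z(q) = q² + 2*q
V(D) = -41/405 - D/9 (V(D) = (-41/45 - D)/9 = -41/405 - D/9)
t(m) = 3 + m (t(m) = -8 + ((6 + m) + 5) = -8 + (11 + m) = 3 + m)
M(u) = 81 (M(u) = (3 + 4*(2 + 4))*3 = (3 + 4*6)*3 = (3 + 24)*3 = 27*3 = 81)
V(-299)/M(187) = (-41/405 - ⅑*(-299))/81 = (-41/405 + 299/9)*(1/81) = (13414/405)*(1/81) = 13414/32805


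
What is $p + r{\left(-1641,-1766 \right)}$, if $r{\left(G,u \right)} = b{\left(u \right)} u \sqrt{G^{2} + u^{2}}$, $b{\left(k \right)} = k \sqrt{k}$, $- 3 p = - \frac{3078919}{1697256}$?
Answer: $\frac{3078919}{5091768} + 3118756 i \sqrt{10263350942} \approx 0.60469 + 3.1596 \cdot 10^{11} i$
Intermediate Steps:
$p = \frac{3078919}{5091768}$ ($p = - \frac{\left(-3078919\right) \frac{1}{1697256}}{3} = \left(- \frac{1}{3}\right) \left(- \frac{3078919}{1697256}\right) = \frac{3078919}{5091768} \approx 0.60469$)
$b{\left(k \right)} = k^{\frac{3}{2}}$
$r{\left(G,u \right)} = u^{\frac{5}{2}} \sqrt{G^{2} + u^{2}}$ ($r{\left(G,u \right)} = u^{\frac{3}{2}} u \sqrt{G^{2} + u^{2}} = u^{\frac{5}{2}} \sqrt{G^{2} + u^{2}}$)
$p + r{\left(-1641,-1766 \right)} = \frac{3078919}{5091768} + \left(-1766\right)^{\frac{5}{2}} \sqrt{\left(-1641\right)^{2} + \left(-1766\right)^{2}} = \frac{3078919}{5091768} + 3118756 i \sqrt{1766} \sqrt{2692881 + 3118756} = \frac{3078919}{5091768} + 3118756 i \sqrt{1766} \sqrt{5811637} = \frac{3078919}{5091768} + 3118756 i \sqrt{10263350942}$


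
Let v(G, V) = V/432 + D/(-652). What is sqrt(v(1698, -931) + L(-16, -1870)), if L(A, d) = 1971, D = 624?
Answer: sqrt(67761116799)/5868 ≈ 44.361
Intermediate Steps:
v(G, V) = -156/163 + V/432 (v(G, V) = V/432 + 624/(-652) = V*(1/432) + 624*(-1/652) = V/432 - 156/163 = -156/163 + V/432)
sqrt(v(1698, -931) + L(-16, -1870)) = sqrt((-156/163 + (1/432)*(-931)) + 1971) = sqrt((-156/163 - 931/432) + 1971) = sqrt(-219145/70416 + 1971) = sqrt(138570791/70416) = sqrt(67761116799)/5868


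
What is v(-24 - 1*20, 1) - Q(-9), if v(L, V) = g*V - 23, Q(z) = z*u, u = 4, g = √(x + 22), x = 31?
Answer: 13 + √53 ≈ 20.280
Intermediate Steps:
g = √53 (g = √(31 + 22) = √53 ≈ 7.2801)
Q(z) = 4*z (Q(z) = z*4 = 4*z)
v(L, V) = -23 + V*√53 (v(L, V) = √53*V - 23 = V*√53 - 23 = -23 + V*√53)
v(-24 - 1*20, 1) - Q(-9) = (-23 + 1*√53) - 4*(-9) = (-23 + √53) - 1*(-36) = (-23 + √53) + 36 = 13 + √53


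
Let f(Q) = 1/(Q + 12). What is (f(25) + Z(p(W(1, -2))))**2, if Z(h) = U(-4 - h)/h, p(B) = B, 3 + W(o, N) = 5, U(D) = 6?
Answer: 12544/1369 ≈ 9.1629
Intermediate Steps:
W(o, N) = 2 (W(o, N) = -3 + 5 = 2)
Z(h) = 6/h
f(Q) = 1/(12 + Q)
(f(25) + Z(p(W(1, -2))))**2 = (1/(12 + 25) + 6/2)**2 = (1/37 + 6*(1/2))**2 = (1/37 + 3)**2 = (112/37)**2 = 12544/1369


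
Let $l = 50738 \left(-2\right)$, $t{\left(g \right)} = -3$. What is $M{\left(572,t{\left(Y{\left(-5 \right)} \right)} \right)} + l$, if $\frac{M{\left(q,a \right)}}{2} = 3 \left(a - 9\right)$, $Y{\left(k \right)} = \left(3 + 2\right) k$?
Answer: $-101548$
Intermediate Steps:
$Y{\left(k \right)} = 5 k$
$M{\left(q,a \right)} = -54 + 6 a$ ($M{\left(q,a \right)} = 2 \cdot 3 \left(a - 9\right) = 2 \cdot 3 \left(-9 + a\right) = 2 \left(-27 + 3 a\right) = -54 + 6 a$)
$l = -101476$
$M{\left(572,t{\left(Y{\left(-5 \right)} \right)} \right)} + l = \left(-54 + 6 \left(-3\right)\right) - 101476 = \left(-54 - 18\right) - 101476 = -72 - 101476 = -101548$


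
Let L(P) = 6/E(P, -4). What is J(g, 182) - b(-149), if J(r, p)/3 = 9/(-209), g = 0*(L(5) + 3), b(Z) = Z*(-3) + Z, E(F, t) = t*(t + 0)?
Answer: -62309/209 ≈ -298.13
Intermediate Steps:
E(F, t) = t² (E(F, t) = t*t = t²)
b(Z) = -2*Z (b(Z) = -3*Z + Z = -2*Z)
L(P) = 3/8 (L(P) = 6/((-4)²) = 6/16 = 6*(1/16) = 3/8)
g = 0 (g = 0*(3/8 + 3) = 0*(27/8) = 0)
J(r, p) = -27/209 (J(r, p) = 3*(9/(-209)) = 3*(9*(-1/209)) = 3*(-9/209) = -27/209)
J(g, 182) - b(-149) = -27/209 - (-2)*(-149) = -27/209 - 1*298 = -27/209 - 298 = -62309/209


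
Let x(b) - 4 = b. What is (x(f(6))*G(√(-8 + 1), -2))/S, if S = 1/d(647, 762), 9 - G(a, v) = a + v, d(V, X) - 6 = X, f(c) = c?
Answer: 84480 - 7680*I*√7 ≈ 84480.0 - 20319.0*I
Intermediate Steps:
d(V, X) = 6 + X
x(b) = 4 + b
G(a, v) = 9 - a - v (G(a, v) = 9 - (a + v) = 9 + (-a - v) = 9 - a - v)
S = 1/768 (S = 1/(6 + 762) = 1/768 ≈ 0.0013021)
(x(f(6))*G(√(-8 + 1), -2))/S = ((4 + 6)*(9 - √(-8 + 1) - 1*(-2)))/(1/768) = (10*(9 - √(-7) + 2))*768 = (10*(9 - I*√7 + 2))*768 = (10*(11 - I*√7))*768 = (110 - 10*I*√7)*768 = 84480 - 7680*I*√7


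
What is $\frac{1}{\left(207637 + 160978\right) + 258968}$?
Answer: $\frac{1}{627583} \approx 1.5934 \cdot 10^{-6}$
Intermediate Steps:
$\frac{1}{\left(207637 + 160978\right) + 258968} = \frac{1}{368615 + 258968} = \frac{1}{627583}$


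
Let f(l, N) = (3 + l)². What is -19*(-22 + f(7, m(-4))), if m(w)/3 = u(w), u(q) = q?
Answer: -1482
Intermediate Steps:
m(w) = 3*w
-19*(-22 + f(7, m(-4))) = -19*(-22 + (3 + 7)²) = -19*(-22 + 10²) = -19*(-22 + 100) = -19*78 = -1482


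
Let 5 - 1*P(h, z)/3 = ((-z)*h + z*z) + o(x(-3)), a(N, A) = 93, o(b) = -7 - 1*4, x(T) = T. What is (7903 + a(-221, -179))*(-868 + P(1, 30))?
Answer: -27426280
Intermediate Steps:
o(b) = -11 (o(b) = -7 - 4 = -11)
P(h, z) = 48 - 3*z**2 + 3*h*z (P(h, z) = 15 - 3*(((-z)*h + z*z) - 11) = 15 - 3*((-h*z + z**2) - 11) = 15 - 3*((z**2 - h*z) - 11) = 15 - 3*(-11 + z**2 - h*z) = 15 + (33 - 3*z**2 + 3*h*z) = 48 - 3*z**2 + 3*h*z)
(7903 + a(-221, -179))*(-868 + P(1, 30)) = (7903 + 93)*(-868 + (48 - 3*30**2 + 3*1*30)) = 7996*(-868 + (48 - 3*900 + 90)) = 7996*(-868 + (48 - 2700 + 90)) = 7996*(-868 - 2562) = 7996*(-3430) = -27426280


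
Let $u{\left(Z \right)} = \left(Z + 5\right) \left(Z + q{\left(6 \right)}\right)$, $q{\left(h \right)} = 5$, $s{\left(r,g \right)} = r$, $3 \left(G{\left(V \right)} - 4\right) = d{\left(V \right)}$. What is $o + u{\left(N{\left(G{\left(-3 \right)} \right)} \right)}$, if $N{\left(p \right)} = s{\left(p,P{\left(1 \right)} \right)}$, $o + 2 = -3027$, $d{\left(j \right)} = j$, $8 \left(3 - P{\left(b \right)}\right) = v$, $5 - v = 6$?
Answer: $-2965$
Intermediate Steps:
$v = -1$ ($v = 5 - 6 = -1$)
$P{\left(b \right)} = \frac{25}{8}$ ($P{\left(b \right)} = 3 - - \frac{1}{8} = 3 + \frac{1}{8} = \frac{25}{8}$)
$G{\left(V \right)} = 4 + \frac{V}{3}$
$o = -3029$ ($o = -2 - 3027 = -3029$)
$N{\left(p \right)} = p$
$u{\left(Z \right)} = \left(5 + Z\right)^{2}$ ($u{\left(Z \right)} = \left(Z + 5\right) \left(Z + 5\right) = \left(5 + Z\right) \left(5 + Z\right) = \left(5 + Z\right)^{2}$)
$o + u{\left(N{\left(G{\left(-3 \right)} \right)} \right)} = -3029 + \left(25 + \left(4 + \frac{1}{3} \left(-3\right)\right)^{2} + 10 \left(4 + \frac{1}{3} \left(-3\right)\right)\right) = -3029 + \left(25 + \left(4 - 1\right)^{2} + 10 \left(4 - 1\right)\right) = -3029 + \left(25 + 3^{2} + 10 \cdot 3\right) = -3029 + \left(25 + 9 + 30\right) = -3029 + 64 = -2965$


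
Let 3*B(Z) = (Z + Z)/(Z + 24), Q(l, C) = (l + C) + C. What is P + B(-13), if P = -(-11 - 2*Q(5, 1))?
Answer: 799/33 ≈ 24.212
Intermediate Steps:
Q(l, C) = l + 2*C (Q(l, C) = (C + l) + C = l + 2*C)
B(Z) = 2*Z/(3*(24 + Z)) (B(Z) = ((Z + Z)/(Z + 24))/3 = ((2*Z)/(24 + Z))/3 = (2*Z/(24 + Z))/3 = 2*Z/(3*(24 + Z)))
P = 25 (P = -(-11 - 2*(5 + 2*1)) = -(-11 - 2*(5 + 2)) = -(-11 - 2*7) = -(-11 - 14) = -1*(-25) = 25)
P + B(-13) = 25 + (2/3)*(-13)/(24 - 13) = 25 + (2/3)*(-13)/11 = 25 + (2/3)*(-13)*(1/11) = 25 - 26/33 = 799/33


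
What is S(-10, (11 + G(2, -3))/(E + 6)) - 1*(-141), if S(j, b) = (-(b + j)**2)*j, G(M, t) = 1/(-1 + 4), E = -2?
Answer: 11783/18 ≈ 654.61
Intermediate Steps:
G(M, t) = 1/3
S(j, b) = -j*(b + j)**2
S(-10, (11 + G(2, -3))/(E + 6)) - 1*(-141) = -1*(-10)*((11 + 1/3)/(-2 + 6) - 10)**2 - 1*(-141) = -1*(-10)*((34/3)/4 - 10)**2 + 141 = -1*(-10)*((34/3)*(1/4) - 10)**2 + 141 = -1*(-10)*(17/6 - 10)**2 + 141 = -1*(-10)*(-43/6)**2 + 141 = -1*(-10)*1849/36 + 141 = 9245/18 + 141 = 11783/18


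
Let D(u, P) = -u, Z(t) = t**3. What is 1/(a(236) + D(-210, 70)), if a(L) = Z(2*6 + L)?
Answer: 1/15253202 ≈ 6.5560e-8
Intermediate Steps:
a(L) = (12 + L)**3 (a(L) = (2*6 + L)**3 = (12 + L)**3)
1/(a(236) + D(-210, 70)) = 1/((12 + 236)**3 - 1*(-210)) = 1/(248**3 + 210) = 1/(15252992 + 210) = 1/15253202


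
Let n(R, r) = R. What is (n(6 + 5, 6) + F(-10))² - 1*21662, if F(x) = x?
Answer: -21661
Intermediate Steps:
(n(6 + 5, 6) + F(-10))² - 1*21662 = ((6 + 5) - 10)² - 1*21662 = (11 - 10)² - 21662 = 1² - 21662 = 1 - 21662 = -21661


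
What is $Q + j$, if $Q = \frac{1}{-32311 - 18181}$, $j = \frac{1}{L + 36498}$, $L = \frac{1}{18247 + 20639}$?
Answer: $\frac{544170683}{71661337974668} \approx 7.5936 \cdot 10^{-6}$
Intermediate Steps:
$L = \frac{1}{38886} \approx 2.5716 \cdot 10^{-5}$
$j = \frac{38886}{1419261229}$ ($j = \frac{1}{\frac{1}{38886} + 36498} = \frac{1}{\frac{1419261229}{38886}} = \frac{38886}{1419261229} \approx 2.7399 \cdot 10^{-5}$)
$Q = - \frac{1}{50492}$ ($Q = \frac{1}{-50492} = - \frac{1}{50492} \approx -1.9805 \cdot 10^{-5}$)
$Q + j = - \frac{1}{50492} + \frac{38886}{1419261229} = \frac{544170683}{71661337974668}$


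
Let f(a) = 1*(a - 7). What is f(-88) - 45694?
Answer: -45789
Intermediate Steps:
f(a) = -7 + a (f(a) = 1*(-7 + a) = -7 + a)
f(-88) - 45694 = (-7 - 88) - 45694 = -95 - 45694 = -45789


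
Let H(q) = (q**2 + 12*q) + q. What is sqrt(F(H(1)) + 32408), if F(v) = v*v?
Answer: 2*sqrt(8151) ≈ 180.57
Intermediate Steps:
H(q) = q**2 + 13*q
F(v) = v**2
sqrt(F(H(1)) + 32408) = sqrt((1*(13 + 1))**2 + 32408) = sqrt((1*14)**2 + 32408) = sqrt(14**2 + 32408) = sqrt(196 + 32408) = sqrt(32604) = 2*sqrt(8151)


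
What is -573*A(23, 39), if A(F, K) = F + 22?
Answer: -25785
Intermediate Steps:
A(F, K) = 22 + F
-573*A(23, 39) = -573*(22 + 23) = -573*45 = -25785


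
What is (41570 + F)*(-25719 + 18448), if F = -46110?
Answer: 33010340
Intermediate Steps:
(41570 + F)*(-25719 + 18448) = (41570 - 46110)*(-25719 + 18448) = -4540*(-7271) = 33010340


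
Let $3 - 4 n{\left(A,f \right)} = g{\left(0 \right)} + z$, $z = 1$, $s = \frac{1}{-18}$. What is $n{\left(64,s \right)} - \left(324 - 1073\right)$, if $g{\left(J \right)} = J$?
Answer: $\frac{1499}{2} \approx 749.5$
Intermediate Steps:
$s = - \frac{1}{18} \approx -0.055556$
$n{\left(A,f \right)} = \frac{1}{2}$ ($n{\left(A,f \right)} = \frac{3}{4} - \frac{0 + 1}{4} = \frac{3}{4} - \frac{1}{4} = \frac{1}{2}$)
$n{\left(64,s \right)} - \left(324 - 1073\right) = \frac{1}{2} - \left(324 - 1073\right) = \frac{1}{2} - -749 = \frac{1}{2} + 749 = \frac{1499}{2}$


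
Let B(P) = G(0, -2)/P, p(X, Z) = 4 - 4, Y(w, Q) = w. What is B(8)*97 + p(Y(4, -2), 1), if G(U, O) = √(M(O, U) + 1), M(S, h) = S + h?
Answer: 97*I/8 ≈ 12.125*I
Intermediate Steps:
p(X, Z) = 0
G(U, O) = √(1 + O + U) (G(U, O) = √((O + U) + 1) = √(1 + O + U))
B(P) = I/P (B(P) = √(1 - 2 + 0)/P = √(-1)/P = I/P)
B(8)*97 + p(Y(4, -2), 1) = (I/8)*97 + 0 = 97*I/8 + 0 = 97*I/8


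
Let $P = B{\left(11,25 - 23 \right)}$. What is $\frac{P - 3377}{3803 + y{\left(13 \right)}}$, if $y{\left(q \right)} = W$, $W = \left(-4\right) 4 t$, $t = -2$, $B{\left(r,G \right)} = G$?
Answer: $- \frac{675}{767} \approx -0.88005$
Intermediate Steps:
$W = 32$ ($W = \left(-4\right) 4 \left(-2\right) = \left(-16\right) \left(-2\right) = 32$)
$y{\left(q \right)} = 32$
$P = 2$ ($P = 25 - 23 = 2$)
$\frac{P - 3377}{3803 + y{\left(13 \right)}} = \frac{2 - 3377}{3803 + 32} = - \frac{3375}{3835} = \left(-3375\right) \frac{1}{3835} = - \frac{675}{767}$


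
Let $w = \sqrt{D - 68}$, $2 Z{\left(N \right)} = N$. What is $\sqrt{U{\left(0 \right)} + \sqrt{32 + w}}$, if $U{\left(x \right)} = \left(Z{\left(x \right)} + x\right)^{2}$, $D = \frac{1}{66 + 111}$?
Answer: $\frac{177^{\frac{3}{4}} \sqrt[4]{5664 + i \sqrt{2130195}}}{177} \approx 2.3928 + 0.15107 i$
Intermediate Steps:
$D = \frac{1}{177} \approx 0.0056497$
$Z{\left(N \right)} = \frac{N}{2}$
$w = \frac{i \sqrt{2130195}}{177}$ ($w = \sqrt{\frac{1}{177} - 68} = \sqrt{- \frac{12035}{177}} = \frac{i \sqrt{2130195}}{177} \approx 8.2459 i$)
$U{\left(x \right)} = \frac{9 x^{2}}{4}$ ($U{\left(x \right)} = \left(\frac{x}{2} + x\right)^{2} = \left(\frac{3 x}{2}\right)^{2} = \frac{9 x^{2}}{4}$)
$\sqrt{U{\left(0 \right)} + \sqrt{32 + w}} = \sqrt{\frac{9 \cdot 0^{2}}{4} + \sqrt{32 + \frac{i \sqrt{2130195}}{177}}} = \sqrt{\frac{9}{4} \cdot 0 + \sqrt{32 + \frac{i \sqrt{2130195}}{177}}} = \sqrt{0 + \sqrt{32 + \frac{i \sqrt{2130195}}{177}}} = \sqrt{\sqrt{32 + \frac{i \sqrt{2130195}}{177}}} = \sqrt[4]{32 + \frac{i \sqrt{2130195}}{177}}$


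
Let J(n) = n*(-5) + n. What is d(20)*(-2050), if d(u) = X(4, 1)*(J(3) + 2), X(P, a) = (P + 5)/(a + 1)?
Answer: 92250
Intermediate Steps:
X(P, a) = (5 + P)/(1 + a)
J(n) = -4*n (J(n) = -5*n + n = -4*n)
d(u) = -45 (d(u) = ((5 + 4)/(1 + 1))*(-4*3 + 2) = (9/2)*(-12 + 2) = ((½)*9)*(-10) = (9/2)*(-10) = -45)
d(20)*(-2050) = -45*(-2050) = 92250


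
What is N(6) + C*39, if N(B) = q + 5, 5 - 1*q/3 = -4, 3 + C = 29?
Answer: 1046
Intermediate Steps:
C = 26 (C = -3 + 29 = 26)
q = 27 (q = 15 - 3*(-4) = 15 + 12 = 27)
N(B) = 32 (N(B) = 27 + 5 = 32)
N(6) + C*39 = 32 + 26*39 = 32 + 1014 = 1046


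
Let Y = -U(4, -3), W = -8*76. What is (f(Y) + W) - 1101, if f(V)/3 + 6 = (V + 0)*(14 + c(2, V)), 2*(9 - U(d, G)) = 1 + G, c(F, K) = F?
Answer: -2207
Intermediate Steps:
U(d, G) = 17/2 - G/2 (U(d, G) = 9 - (1 + G)/2 = 9 + (-½ - G/2) = 17/2 - G/2)
W = -608
Y = -10 (Y = -(17/2 - ½*(-3)) = -(17/2 + 3/2) = -1*10 = -10)
f(V) = -18 + 48*V (f(V) = -18 + 3*((V + 0)*(14 + 2)) = -18 + 3*(V*16) = -18 + 3*(16*V) = -18 + 48*V)
(f(Y) + W) - 1101 = ((-18 + 48*(-10)) - 608) - 1101 = ((-18 - 480) - 608) - 1101 = (-498 - 608) - 1101 = -1106 - 1101 = -2207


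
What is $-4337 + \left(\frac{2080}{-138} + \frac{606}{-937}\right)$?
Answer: $- \frac{281416355}{64653} \approx -4352.7$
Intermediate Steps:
$-4337 + \left(\frac{2080}{-138} + \frac{606}{-937}\right) = -4337 + \left(2080 \left(- \frac{1}{138}\right) + 606 \left(- \frac{1}{937}\right)\right) = -4337 - \frac{1016294}{64653} = - \frac{281416355}{64653}$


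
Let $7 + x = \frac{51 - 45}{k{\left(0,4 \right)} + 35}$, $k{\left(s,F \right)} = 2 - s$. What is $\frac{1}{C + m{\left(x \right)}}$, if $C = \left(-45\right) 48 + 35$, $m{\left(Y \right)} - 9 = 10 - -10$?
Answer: $- \frac{1}{2096} \approx -0.0004771$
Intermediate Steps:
$x = - \frac{253}{37}$ ($x = -7 + \frac{51 - 45}{\left(2 - 0\right) + 35} = -7 + \frac{6}{\left(2 + 0\right) + 35} = -7 + \frac{6}{2 + 35} = -7 + \frac{6}{37} = - \frac{253}{37} \approx -6.8378$)
$m{\left(Y \right)} = 29$ ($m{\left(Y \right)} = 9 + \left(10 - -10\right) = 9 + \left(10 + 10\right) = 9 + 20 = 29$)
$C = -2125$ ($C = -2160 + 35 = -2125$)
$\frac{1}{C + m{\left(x \right)}} = \frac{1}{-2125 + 29} = \frac{1}{-2096} = - \frac{1}{2096}$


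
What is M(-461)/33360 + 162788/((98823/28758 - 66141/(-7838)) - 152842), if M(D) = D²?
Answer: 28226787576193101/5320411187753360 ≈ 5.3054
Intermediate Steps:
M(-461)/33360 + 162788/((98823/28758 - 66141/(-7838)) - 152842) = (-461)²/33360 + 162788/((98823/28758 - 66141/(-7838)) - 152842) = 212521*(1/33360) + 162788/((98823*(1/28758) - 66141*(-1/7838)) - 152842) = 212521/33360 + 162788/((32941/9586 + 66141/7838) - 152842) = 212521/33360 + 162788/(223054796/18783767 - 152842) = 212521/33360 + 162788/(-2870725461018/18783767) = 212521/33360 + 162788*(-18783767/2870725461018) = 212521/33360 - 1528885931198/1435362730509 = 28226787576193101/5320411187753360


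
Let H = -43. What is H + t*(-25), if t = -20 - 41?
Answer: 1482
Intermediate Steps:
t = -61
H + t*(-25) = -43 - 61*(-25) = -43 + 1525 = 1482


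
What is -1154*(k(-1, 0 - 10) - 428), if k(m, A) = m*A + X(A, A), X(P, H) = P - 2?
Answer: 496220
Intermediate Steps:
X(P, H) = -2 + P
k(m, A) = -2 + A + A*m (k(m, A) = m*A + (-2 + A) = A*m + (-2 + A) = -2 + A + A*m)
-1154*(k(-1, 0 - 10) - 428) = -1154*((-2 + (0 - 10) + (0 - 10)*(-1)) - 428) = -1154*((-2 - 10 - 10*(-1)) - 428) = -1154*((-2 - 10 + 10) - 428) = -1154*(-2 - 428) = -1154*(-430) = 496220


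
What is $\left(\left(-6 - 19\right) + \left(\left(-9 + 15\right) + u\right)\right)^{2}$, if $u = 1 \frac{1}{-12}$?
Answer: $\frac{52441}{144} \approx 364.17$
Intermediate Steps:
$u = - \frac{1}{12}$ ($u = 1 \left(- \frac{1}{12}\right) = - \frac{1}{12} \approx -0.083333$)
$\left(\left(-6 - 19\right) + \left(\left(-9 + 15\right) + u\right)\right)^{2} = \left(\left(-6 - 19\right) + \left(\left(-9 + 15\right) - \frac{1}{12}\right)\right)^{2} = \left(-25 + \left(6 - \frac{1}{12}\right)\right)^{2} = \left(-25 + \frac{71}{12}\right)^{2} = \left(- \frac{229}{12}\right)^{2} = \frac{52441}{144}$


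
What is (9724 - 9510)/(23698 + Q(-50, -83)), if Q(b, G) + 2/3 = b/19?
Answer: 6099/675299 ≈ 0.0090315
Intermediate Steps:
Q(b, G) = -⅔ + b/19
(9724 - 9510)/(23698 + Q(-50, -83)) = (9724 - 9510)/(23698 + (-⅔ + (1/19)*(-50))) = 214/(23698 + (-⅔ - 50/19)) = 214/(23698 - 188/57) = 214/(1350598/57) = 214*(57/1350598) = 6099/675299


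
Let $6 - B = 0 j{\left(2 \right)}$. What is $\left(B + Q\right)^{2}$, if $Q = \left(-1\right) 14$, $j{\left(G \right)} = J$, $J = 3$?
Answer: $64$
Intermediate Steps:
$j{\left(G \right)} = 3$
$B = 6$ ($B = 6 - 0 \cdot 3 = 6 - 0 = 6 + 0 = 6$)
$Q = -14$
$\left(B + Q\right)^{2} = \left(6 - 14\right)^{2} = \left(-8\right)^{2} = 64$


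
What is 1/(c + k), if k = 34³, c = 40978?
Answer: 1/80282 ≈ 1.2456e-5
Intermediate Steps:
k = 39304
1/(c + k) = 1/(40978 + 39304) = 1/80282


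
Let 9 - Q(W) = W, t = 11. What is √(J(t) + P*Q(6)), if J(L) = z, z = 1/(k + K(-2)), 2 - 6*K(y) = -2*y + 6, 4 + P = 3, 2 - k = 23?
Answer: 2*I*√3417/67 ≈ 1.7449*I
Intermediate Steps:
k = -21 (k = 2 - 1*23 = 2 - 23 = -21)
Q(W) = 9 - W
P = -1 (P = -4 + 3 = -1)
K(y) = -⅔ + y/3 (K(y) = ⅓ - (-2*y + 6)/6 = ⅓ - (6 - 2*y)/6 = ⅓ + (-1 + y/3) = -⅔ + y/3)
z = -3/67 (z = 1/(-21 + (-⅔ + (⅓)*(-2))) = 1/(-21 + (-⅔ - ⅔)) = 1/(-21 - 4/3) = 1/(-67/3) = -3/67 ≈ -0.044776)
J(L) = -3/67
√(J(t) + P*Q(6)) = √(-3/67 - (9 - 1*6)) = √(-3/67 - (9 - 6)) = √(-3/67 - 1*3) = √(-3/67 - 3) = √(-204/67) = 2*I*√3417/67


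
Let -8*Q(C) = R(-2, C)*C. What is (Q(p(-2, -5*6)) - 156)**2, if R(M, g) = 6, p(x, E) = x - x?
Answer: 24336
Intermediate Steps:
p(x, E) = 0
Q(C) = -3*C/4
(Q(p(-2, -5*6)) - 156)**2 = (-3/4*0 - 156)**2 = (0 - 156)**2 = (-156)**2 = 24336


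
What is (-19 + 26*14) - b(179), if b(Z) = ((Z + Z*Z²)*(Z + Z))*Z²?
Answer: -65790280140859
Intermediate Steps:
b(Z) = 2*Z³*(Z + Z³) (b(Z) = ((Z + Z³)*(2*Z))*Z² = (2*Z*(Z + Z³))*Z² = 2*Z³*(Z + Z³))
(-19 + 26*14) - b(179) = (-19 + 26*14) - 2*179⁴*(1 + 179²) = (-19 + 364) - 2*1026625681*(1 + 32041) = 345 - 2*1026625681*32042 = 345 - 1*65790280141204 = 345 - 65790280141204 = -65790280140859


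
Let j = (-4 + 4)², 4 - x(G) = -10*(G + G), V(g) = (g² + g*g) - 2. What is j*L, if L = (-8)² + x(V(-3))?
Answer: 0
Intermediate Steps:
V(g) = -2 + 2*g² (V(g) = (g² + g²) - 2 = 2*g² - 2 = -2 + 2*g²)
x(G) = 4 + 20*G (x(G) = 4 - (-10)*(G + G) = 4 - (-10)*2*G = 4 - (-20)*G = 4 + 20*G)
j = 0 (j = 0² = 0)
L = 388 (L = (-8)² + (4 + 20*(-2 + 2*(-3)²)) = 64 + (4 + 20*(-2 + 2*9)) = 64 + (4 + 20*(-2 + 18)) = 64 + (4 + 20*16) = 64 + (4 + 320) = 64 + 324 = 388)
j*L = 0*388 = 0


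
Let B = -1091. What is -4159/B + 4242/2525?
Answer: 149797/27275 ≈ 5.4921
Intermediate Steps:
-4159/B + 4242/2525 = -4159/(-1091) + 4242/2525 = -4159*(-1/1091) + 4242*(1/2525) = 4159/1091 + 42/25 = 149797/27275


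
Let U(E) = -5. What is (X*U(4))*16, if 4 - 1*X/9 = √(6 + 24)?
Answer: -2880 + 720*√30 ≈ 1063.6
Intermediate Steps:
X = 36 - 9*√30 (X = 36 - 9*√(6 + 24) = 36 - 9*√30 ≈ -13.295)
(X*U(4))*16 = ((36 - 9*√30)*(-5))*16 = (-180 + 45*√30)*16 = -2880 + 720*√30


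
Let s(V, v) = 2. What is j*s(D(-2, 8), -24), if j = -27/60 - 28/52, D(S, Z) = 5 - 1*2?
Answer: -257/130 ≈ -1.9769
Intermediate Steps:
D(S, Z) = 3 (D(S, Z) = 5 - 2 = 3)
j = -257/260 (j = -27*1/60 - 28*1/52 = -9/20 - 7/13 = -257/260 ≈ -0.98846)
j*s(D(-2, 8), -24) = -257/260*2 = -257/130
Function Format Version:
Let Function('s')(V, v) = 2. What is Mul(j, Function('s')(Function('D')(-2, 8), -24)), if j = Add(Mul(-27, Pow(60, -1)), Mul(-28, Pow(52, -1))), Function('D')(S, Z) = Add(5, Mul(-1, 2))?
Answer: Rational(-257, 130) ≈ -1.9769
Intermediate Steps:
Function('D')(S, Z) = 3 (Function('D')(S, Z) = Add(5, -2) = 3)
j = Rational(-257, 260) (j = Add(Mul(-27, Rational(1, 60)), Mul(-28, Rational(1, 52))) = Add(Rational(-9, 20), Rational(-7, 13)) = Rational(-257, 260) ≈ -0.98846)
Mul(j, Function('s')(Function('D')(-2, 8), -24)) = Mul(Rational(-257, 260), 2) = Rational(-257, 130)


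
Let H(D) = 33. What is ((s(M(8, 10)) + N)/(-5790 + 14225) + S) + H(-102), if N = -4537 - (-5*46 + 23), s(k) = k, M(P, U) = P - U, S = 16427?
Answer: 138835768/8435 ≈ 16460.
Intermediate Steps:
N = -4330 (N = -4537 - (-230 + 23) = -4537 - 1*(-207) = -4537 + 207 = -4330)
((s(M(8, 10)) + N)/(-5790 + 14225) + S) + H(-102) = (((8 - 1*10) - 4330)/(-5790 + 14225) + 16427) + 33 = (((8 - 10) - 4330)/8435 + 16427) + 33 = ((-2 - 4330)*(1/8435) + 16427) + 33 = (-4332*1/8435 + 16427) + 33 = (-4332/8435 + 16427) + 33 = 138557413/8435 + 33 = 138835768/8435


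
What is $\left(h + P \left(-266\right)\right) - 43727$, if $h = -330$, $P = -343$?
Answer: $47181$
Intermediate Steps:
$\left(h + P \left(-266\right)\right) - 43727 = \left(-330 - -91238\right) - 43727 = \left(-330 + 91238\right) - 43727 = 90908 - 43727 = 47181$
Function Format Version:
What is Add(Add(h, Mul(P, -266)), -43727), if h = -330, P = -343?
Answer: 47181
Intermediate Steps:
Add(Add(h, Mul(P, -266)), -43727) = Add(Add(-330, Mul(-343, -266)), -43727) = Add(Add(-330, 91238), -43727) = Add(90908, -43727) = 47181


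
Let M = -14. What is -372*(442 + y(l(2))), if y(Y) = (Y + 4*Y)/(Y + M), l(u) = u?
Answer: -164114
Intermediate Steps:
y(Y) = 5*Y/(-14 + Y) (y(Y) = (Y + 4*Y)/(Y - 14) = (5*Y)/(-14 + Y) = 5*Y/(-14 + Y))
-372*(442 + y(l(2))) = -372*(442 + 5*2/(-14 + 2)) = -372*(442 + 5*2/(-12)) = -372*(442 + 5*2*(-1/12)) = -372*(442 - 5/6) = -372*2647/6 = -164114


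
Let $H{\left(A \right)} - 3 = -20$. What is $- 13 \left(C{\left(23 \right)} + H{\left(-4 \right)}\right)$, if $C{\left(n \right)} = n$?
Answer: $-78$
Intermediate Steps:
$H{\left(A \right)} = -17$ ($H{\left(A \right)} = 3 - 20 = -17$)
$- 13 \left(C{\left(23 \right)} + H{\left(-4 \right)}\right) = - 13 \left(23 - 17\right) = \left(-13\right) 6 = -78$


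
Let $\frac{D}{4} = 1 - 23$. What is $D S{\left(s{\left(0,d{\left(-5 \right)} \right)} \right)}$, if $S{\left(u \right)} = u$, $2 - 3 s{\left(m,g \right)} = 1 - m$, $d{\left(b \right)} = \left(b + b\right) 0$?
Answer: $- \frac{88}{3} \approx -29.333$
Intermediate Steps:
$d{\left(b \right)} = 0$ ($d{\left(b \right)} = 2 b 0 = 0$)
$s{\left(m,g \right)} = \frac{1}{3} + \frac{m}{3}$ ($s{\left(m,g \right)} = \frac{2}{3} - \frac{1 - m}{3} = \frac{2}{3} + \left(- \frac{1}{3} + \frac{m}{3}\right) = \frac{1}{3} + \frac{m}{3}$)
$D = -88$ ($D = 4 \left(1 - 23\right) = 4 \left(-22\right) = -88$)
$D S{\left(s{\left(0,d{\left(-5 \right)} \right)} \right)} = - 88 \left(\frac{1}{3} + \frac{1}{3} \cdot 0\right) = - 88 \left(\frac{1}{3} + 0\right) = \left(-88\right) \frac{1}{3} = - \frac{88}{3}$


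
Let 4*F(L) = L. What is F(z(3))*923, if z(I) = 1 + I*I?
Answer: 4615/2 ≈ 2307.5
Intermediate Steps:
z(I) = 1 + I²
F(L) = L/4
F(z(3))*923 = ((1 + 3²)/4)*923 = ((1 + 9)/4)*923 = ((¼)*10)*923 = (5/2)*923 = 4615/2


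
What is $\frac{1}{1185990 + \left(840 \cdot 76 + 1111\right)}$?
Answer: $\frac{1}{1250941} \approx 7.994 \cdot 10^{-7}$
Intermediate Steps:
$\frac{1}{1185990 + \left(840 \cdot 76 + 1111\right)} = \frac{1}{1185990 + \left(63840 + 1111\right)} = \frac{1}{1185990 + 64951} = \frac{1}{1250941}$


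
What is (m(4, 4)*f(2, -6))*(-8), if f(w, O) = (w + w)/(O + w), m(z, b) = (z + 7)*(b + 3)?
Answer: 616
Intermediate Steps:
m(z, b) = (3 + b)*(7 + z) (m(z, b) = (7 + z)*(3 + b) = (3 + b)*(7 + z))
f(w, O) = 2*w/(O + w) (f(w, O) = (2*w)/(O + w) = 2*w/(O + w))
(m(4, 4)*f(2, -6))*(-8) = ((21 + 3*4 + 7*4 + 4*4)*(2*2/(-6 + 2)))*(-8) = ((21 + 12 + 28 + 16)*(2*2/(-4)))*(-8) = (77*(2*2*(-1/4)))*(-8) = (77*(-1))*(-8) = -77*(-8) = 616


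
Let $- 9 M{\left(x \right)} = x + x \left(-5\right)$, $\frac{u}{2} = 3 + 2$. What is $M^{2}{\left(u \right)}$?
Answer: $\frac{1600}{81} \approx 19.753$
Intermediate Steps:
$u = 10$ ($u = 2 \left(3 + 2\right) = 2 \cdot 5 = 10$)
$M{\left(x \right)} = \frac{4 x}{9}$ ($M{\left(x \right)} = - \frac{x + x \left(-5\right)}{9} = - \frac{x - 5 x}{9} = - \frac{\left(-4\right) x}{9} = \frac{4 x}{9}$)
$M^{2}{\left(u \right)} = \left(\frac{4}{9} \cdot 10\right)^{2} = \left(\frac{40}{9}\right)^{2} = \frac{1600}{81}$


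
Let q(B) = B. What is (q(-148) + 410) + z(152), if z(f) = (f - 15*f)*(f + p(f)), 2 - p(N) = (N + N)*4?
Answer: 2260198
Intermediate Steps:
p(N) = 2 - 8*N (p(N) = 2 - (N + N)*4 = 2 - 2*N*4 = 2 - 8*N)
z(f) = -14*f*(2 - 7*f) (z(f) = (f - 15*f)*(f + (2 - 8*f)) = (-14*f)*(2 - 7*f) = -14*f*(2 - 7*f))
(q(-148) + 410) + z(152) = (-148 + 410) + 14*152*(-2 + 7*152) = 262 + 14*152*(-2 + 1064) = 262 + 14*152*1062 = 262 + 2259936 = 2260198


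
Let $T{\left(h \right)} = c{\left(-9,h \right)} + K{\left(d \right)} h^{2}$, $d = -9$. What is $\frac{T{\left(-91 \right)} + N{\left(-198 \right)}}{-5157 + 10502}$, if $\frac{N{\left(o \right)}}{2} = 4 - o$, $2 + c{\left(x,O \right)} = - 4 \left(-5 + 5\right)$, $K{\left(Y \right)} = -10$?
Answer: $- \frac{82408}{5345} \approx -15.418$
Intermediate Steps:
$c{\left(x,O \right)} = -2$ ($c{\left(x,O \right)} = -2 - 4 \left(-5 + 5\right) = -2 - 0 = -2 + 0 = -2$)
$N{\left(o \right)} = 8 - 2 o$ ($N{\left(o \right)} = 2 \left(4 - o\right) = 8 - 2 o$)
$T{\left(h \right)} = -2 - 10 h^{2}$
$\frac{T{\left(-91 \right)} + N{\left(-198 \right)}}{-5157 + 10502} = \frac{\left(-2 - 10 \left(-91\right)^{2}\right) + \left(8 - -396\right)}{-5157 + 10502} = \frac{\left(-2 - 82810\right) + \left(8 + 396\right)}{5345} = \left(\left(-2 - 82810\right) + 404\right) \frac{1}{5345} = \left(-82812 + 404\right) \frac{1}{5345} = \left(-82408\right) \frac{1}{5345} = - \frac{82408}{5345}$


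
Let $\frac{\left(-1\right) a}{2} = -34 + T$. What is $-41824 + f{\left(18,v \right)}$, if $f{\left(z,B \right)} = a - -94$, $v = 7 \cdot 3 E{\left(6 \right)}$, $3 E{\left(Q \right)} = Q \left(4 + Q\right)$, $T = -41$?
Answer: $-41580$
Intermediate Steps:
$E{\left(Q \right)} = \frac{Q \left(4 + Q\right)}{3}$
$a = 150$ ($a = - 2 \left(-34 - 41\right) = \left(-2\right) \left(-75\right) = 150$)
$v = 420$ ($v = 7 \cdot 3 \cdot \frac{1}{3} \cdot 6 \left(4 + 6\right) = 21 \cdot \frac{1}{3} \cdot 6 \cdot 10 = 21 \cdot 20 = 420$)
$f{\left(z,B \right)} = 244$ ($f{\left(z,B \right)} = 150 - -94 = 150 + 94 = 244$)
$-41824 + f{\left(18,v \right)} = -41824 + 244 = -41580$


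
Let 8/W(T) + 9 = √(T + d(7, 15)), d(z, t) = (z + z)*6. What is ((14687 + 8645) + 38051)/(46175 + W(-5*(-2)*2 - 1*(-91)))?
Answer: 161560731213/121534770193 - 245532*√195/121534770193 ≈ 1.3293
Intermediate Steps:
d(z, t) = 12*z (d(z, t) = (2*z)*6 = 12*z)
W(T) = 8/(-9 + √(84 + T)) (W(T) = 8/(-9 + √(T + 12*7)) = 8/(-9 + √(T + 84)) = 8/(-9 + √(84 + T)))
((14687 + 8645) + 38051)/(46175 + W(-5*(-2)*2 - 1*(-91))) = ((14687 + 8645) + 38051)/(46175 + 8/(-9 + √(84 + (-5*(-2)*2 - 1*(-91))))) = (23332 + 38051)/(46175 + 8/(-9 + √(84 + (10*2 + 91)))) = 61383/(46175 + 8/(-9 + √(84 + (20 + 91)))) = 61383/(46175 + 8/(-9 + √(84 + 111))) = 61383/(46175 + 8/(-9 + √195))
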